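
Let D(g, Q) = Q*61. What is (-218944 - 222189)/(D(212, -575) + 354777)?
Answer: -25949/18806 ≈ -1.3798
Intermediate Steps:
D(g, Q) = 61*Q
(-218944 - 222189)/(D(212, -575) + 354777) = (-218944 - 222189)/(61*(-575) + 354777) = -441133/(-35075 + 354777) = -441133/319702 = -441133*1/319702 = -25949/18806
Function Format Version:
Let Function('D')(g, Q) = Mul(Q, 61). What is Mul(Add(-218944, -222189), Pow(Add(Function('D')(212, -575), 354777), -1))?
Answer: Rational(-25949, 18806) ≈ -1.3798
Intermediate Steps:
Function('D')(g, Q) = Mul(61, Q)
Mul(Add(-218944, -222189), Pow(Add(Function('D')(212, -575), 354777), -1)) = Mul(Add(-218944, -222189), Pow(Add(Mul(61, -575), 354777), -1)) = Mul(-441133, Pow(Add(-35075, 354777), -1)) = Mul(-441133, Pow(319702, -1)) = Mul(-441133, Rational(1, 319702)) = Rational(-25949, 18806)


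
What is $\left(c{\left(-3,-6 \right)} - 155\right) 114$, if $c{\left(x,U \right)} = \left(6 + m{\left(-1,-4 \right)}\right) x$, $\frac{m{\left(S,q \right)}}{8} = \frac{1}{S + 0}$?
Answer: $-16986$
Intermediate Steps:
$m{\left(S,q \right)} = \frac{8}{S}$ ($m{\left(S,q \right)} = \frac{8}{S + 0} = \frac{8}{S}$)
$c{\left(x,U \right)} = - 2 x$ ($c{\left(x,U \right)} = \left(6 + \frac{8}{-1}\right) x = \left(6 + 8 \left(-1\right)\right) x = \left(6 - 8\right) x = - 2 x$)
$\left(c{\left(-3,-6 \right)} - 155\right) 114 = \left(\left(-2\right) \left(-3\right) - 155\right) 114 = \left(6 - 155\right) 114 = \left(-149\right) 114 = -16986$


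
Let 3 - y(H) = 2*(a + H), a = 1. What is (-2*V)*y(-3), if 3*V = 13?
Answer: -182/3 ≈ -60.667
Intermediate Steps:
V = 13/3 (V = (⅓)*13 = 13/3 ≈ 4.3333)
y(H) = 1 - 2*H (y(H) = 3 - 2*(1 + H) = 3 - (2 + 2*H) = 3 + (-2 - 2*H) = 1 - 2*H)
(-2*V)*y(-3) = (-2*13/3)*(1 - 2*(-3)) = -26*(1 + 6)/3 = -26/3*7 = -182/3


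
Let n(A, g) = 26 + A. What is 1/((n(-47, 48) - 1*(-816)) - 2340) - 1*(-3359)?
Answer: 5189654/1545 ≈ 3359.0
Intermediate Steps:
1/((n(-47, 48) - 1*(-816)) - 2340) - 1*(-3359) = 1/(((26 - 47) - 1*(-816)) - 2340) - 1*(-3359) = 1/((-21 + 816) - 2340) + 3359 = 1/(795 - 2340) + 3359 = 1/(-1545) + 3359 = -1/1545 + 3359 = 5189654/1545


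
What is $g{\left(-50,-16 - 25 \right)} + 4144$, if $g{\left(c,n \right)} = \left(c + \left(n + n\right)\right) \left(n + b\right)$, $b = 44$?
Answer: $3748$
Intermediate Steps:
$g{\left(c,n \right)} = \left(44 + n\right) \left(c + 2 n\right)$ ($g{\left(c,n \right)} = \left(c + \left(n + n\right)\right) \left(n + 44\right) = \left(c + 2 n\right) \left(44 + n\right) = \left(44 + n\right) \left(c + 2 n\right)$)
$g{\left(-50,-16 - 25 \right)} + 4144 = \left(2 \left(-16 - 25\right)^{2} + 44 \left(-50\right) + 88 \left(-16 - 25\right) - 50 \left(-16 - 25\right)\right) + 4144 = \left(2 \left(-41\right)^{2} - 2200 + 88 \left(-41\right) - -2050\right) + 4144 = \left(2 \cdot 1681 - 2200 - 3608 + 2050\right) + 4144 = \left(3362 - 2200 - 3608 + 2050\right) + 4144 = -396 + 4144 = 3748$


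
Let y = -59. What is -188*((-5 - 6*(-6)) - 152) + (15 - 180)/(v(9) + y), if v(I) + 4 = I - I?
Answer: 477763/21 ≈ 22751.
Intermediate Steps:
v(I) = -4 (v(I) = -4 + (I - I) = -4 + 0 = -4)
-188*((-5 - 6*(-6)) - 152) + (15 - 180)/(v(9) + y) = -188*((-5 - 6*(-6)) - 152) + (15 - 180)/(-4 - 59) = -188*((-5 + 36) - 152) - 165/(-63) = -188*(31 - 152) - 165*(-1/63) = -188*(-121) + 55/21 = 22748 + 55/21 = 477763/21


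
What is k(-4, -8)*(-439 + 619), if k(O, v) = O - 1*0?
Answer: -720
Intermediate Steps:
k(O, v) = O (k(O, v) = O + 0 = O)
k(-4, -8)*(-439 + 619) = -4*(-439 + 619) = -4*180 = -720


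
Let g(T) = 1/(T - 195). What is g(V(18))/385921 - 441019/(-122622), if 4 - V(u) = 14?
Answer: 182673775103/50791062810 ≈ 3.5966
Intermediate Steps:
V(u) = -10 (V(u) = 4 - 1*14 = 4 - 14 = -10)
g(T) = 1/(-195 + T)
g(V(18))/385921 - 441019/(-122622) = 1/(-195 - 10*385921) - 441019/(-122622) = (1/385921)/(-205) - 441019*(-1/122622) = -1/205*1/385921 + 2309/642 = -1/79113805 + 2309/642 = 182673775103/50791062810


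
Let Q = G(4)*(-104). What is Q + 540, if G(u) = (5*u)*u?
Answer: -7780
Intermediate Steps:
G(u) = 5*u**2
Q = -8320 (Q = (5*4**2)*(-104) = (5*16)*(-104) = 80*(-104) = -8320)
Q + 540 = -8320 + 540 = -7780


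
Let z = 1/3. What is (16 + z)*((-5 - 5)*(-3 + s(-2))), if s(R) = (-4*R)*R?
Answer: 9310/3 ≈ 3103.3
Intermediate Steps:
s(R) = -4*R²
z = ⅓ ≈ 0.33333
(16 + z)*((-5 - 5)*(-3 + s(-2))) = (16 + ⅓)*((-5 - 5)*(-3 - 4*(-2)²)) = 49*(-10*(-3 - 4*4))/3 = 49*(-10*(-3 - 16))/3 = 49*(-10*(-19))/3 = (49/3)*190 = 9310/3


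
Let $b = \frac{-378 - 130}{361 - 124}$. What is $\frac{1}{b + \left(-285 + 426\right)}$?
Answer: $\frac{237}{32909} \approx 0.0072017$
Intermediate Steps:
$b = - \frac{508}{237} \approx -2.1435$
$\frac{1}{b + \left(-285 + 426\right)} = \frac{1}{- \frac{508}{237} + \left(-285 + 426\right)} = \frac{1}{- \frac{508}{237} + 141} = \frac{1}{\frac{32909}{237}} = \frac{237}{32909}$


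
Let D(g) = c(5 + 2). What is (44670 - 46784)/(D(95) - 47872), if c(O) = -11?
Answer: 2114/47883 ≈ 0.044149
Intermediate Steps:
D(g) = -11
(44670 - 46784)/(D(95) - 47872) = (44670 - 46784)/(-11 - 47872) = -2114/(-47883) = -2114*(-1/47883) = 2114/47883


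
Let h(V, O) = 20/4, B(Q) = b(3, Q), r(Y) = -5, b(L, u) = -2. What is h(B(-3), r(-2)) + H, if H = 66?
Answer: 71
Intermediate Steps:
B(Q) = -2
h(V, O) = 5 (h(V, O) = 20*(¼) = 5)
h(B(-3), r(-2)) + H = 5 + 66 = 71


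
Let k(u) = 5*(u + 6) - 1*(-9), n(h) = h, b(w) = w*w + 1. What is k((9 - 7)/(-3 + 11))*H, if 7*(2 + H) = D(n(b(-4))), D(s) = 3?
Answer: -253/4 ≈ -63.250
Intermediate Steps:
b(w) = 1 + w² (b(w) = w² + 1 = 1 + w²)
H = -11/7 (H = -2 + (⅐)*3 = -2 + 3/7 = -11/7 ≈ -1.5714)
k(u) = 39 + 5*u (k(u) = 5*(6 + u) + 9 = (30 + 5*u) + 9 = 39 + 5*u)
k((9 - 7)/(-3 + 11))*H = (39 + 5*((9 - 7)/(-3 + 11)))*(-11/7) = (39 + 5*(2/8))*(-11/7) = (39 + 5*(2*(⅛)))*(-11/7) = (39 + 5*(¼))*(-11/7) = (39 + 5/4)*(-11/7) = (161/4)*(-11/7) = -253/4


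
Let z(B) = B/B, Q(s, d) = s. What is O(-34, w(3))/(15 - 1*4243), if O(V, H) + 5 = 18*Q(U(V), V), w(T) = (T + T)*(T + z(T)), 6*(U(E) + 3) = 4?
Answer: 47/4228 ≈ 0.011116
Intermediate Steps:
U(E) = -7/3 (U(E) = -3 + (⅙)*4 = -3 + ⅔ = -7/3)
z(B) = 1
w(T) = 2*T*(1 + T) (w(T) = (T + T)*(T + 1) = (2*T)*(1 + T) = 2*T*(1 + T))
O(V, H) = -47 (O(V, H) = -5 + 18*(-7/3) = -5 - 42 = -47)
O(-34, w(3))/(15 - 1*4243) = -47/(15 - 1*4243) = -47/(15 - 4243) = -47/(-4228) = -47*(-1/4228) = 47/4228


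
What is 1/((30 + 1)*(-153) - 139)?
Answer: -1/4882 ≈ -0.00020483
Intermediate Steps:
1/((30 + 1)*(-153) - 139) = 1/(31*(-153) - 139) = 1/(-4743 - 139) = 1/(-4882) = -1/4882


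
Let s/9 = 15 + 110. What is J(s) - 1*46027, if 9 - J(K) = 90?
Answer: -46108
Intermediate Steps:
s = 1125 (s = 9*(15 + 110) = 9*125 = 1125)
J(K) = -81 (J(K) = 9 - 1*90 = 9 - 90 = -81)
J(s) - 1*46027 = -81 - 1*46027 = -81 - 46027 = -46108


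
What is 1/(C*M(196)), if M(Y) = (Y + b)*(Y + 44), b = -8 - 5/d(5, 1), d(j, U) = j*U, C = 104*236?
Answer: 1/1101534720 ≈ 9.0782e-10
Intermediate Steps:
C = 24544
d(j, U) = U*j
b = -9 (b = -8 - 5/(1*5) = -8 - 5/5 = -8 + (1/5)*(-5) = -8 - 1 = -9)
M(Y) = (-9 + Y)*(44 + Y) (M(Y) = (Y - 9)*(Y + 44) = (-9 + Y)*(44 + Y))
1/(C*M(196)) = 1/(24544*(-396 + 196**2 + 35*196)) = 1/(24544*(-396 + 38416 + 6860)) = (1/24544)/44880 = (1/24544)*(1/44880) = 1/1101534720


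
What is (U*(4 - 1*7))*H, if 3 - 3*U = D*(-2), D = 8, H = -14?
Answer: 266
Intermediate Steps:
U = 19/3 (U = 1 - 8*(-2)/3 = 1 - 1/3*(-16) = 1 + 16/3 = 19/3 ≈ 6.3333)
(U*(4 - 1*7))*H = (19*(4 - 1*7)/3)*(-14) = (19*(4 - 7)/3)*(-14) = ((19/3)*(-3))*(-14) = -19*(-14) = 266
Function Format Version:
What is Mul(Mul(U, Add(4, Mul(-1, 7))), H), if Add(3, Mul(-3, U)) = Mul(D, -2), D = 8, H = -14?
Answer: 266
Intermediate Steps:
U = Rational(19, 3) (U = Add(1, Mul(Rational(-1, 3), Mul(8, -2))) = Add(1, Mul(Rational(-1, 3), -16)) = Add(1, Rational(16, 3)) = Rational(19, 3) ≈ 6.3333)
Mul(Mul(U, Add(4, Mul(-1, 7))), H) = Mul(Mul(Rational(19, 3), Add(4, Mul(-1, 7))), -14) = Mul(Mul(Rational(19, 3), Add(4, -7)), -14) = Mul(Mul(Rational(19, 3), -3), -14) = Mul(-19, -14) = 266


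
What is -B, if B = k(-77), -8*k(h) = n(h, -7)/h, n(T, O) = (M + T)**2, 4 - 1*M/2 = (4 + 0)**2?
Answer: -10201/616 ≈ -16.560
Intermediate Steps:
M = -24 (M = 8 - 2*(4 + 0)**2 = 8 - 2*4**2 = 8 - 2*16 = 8 - 32 = -24)
n(T, O) = (-24 + T)**2
k(h) = -(-24 + h)**2/(8*h)
B = 10201/616 (B = -1/8*(-24 - 77)**2/(-77) = -1/8*(-1/77)*(-101)**2 = -1/8*(-1/77)*10201 = 10201/616 ≈ 16.560)
-B = -1*10201/616 = -10201/616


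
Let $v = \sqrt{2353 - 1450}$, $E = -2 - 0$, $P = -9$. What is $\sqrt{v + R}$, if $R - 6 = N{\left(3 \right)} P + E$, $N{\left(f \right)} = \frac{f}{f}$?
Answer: $\sqrt{-5 + \sqrt{903}} \approx 5.005$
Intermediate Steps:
$N{\left(f \right)} = 1$
$E = -2$ ($E = -2 + 0 = -2$)
$v = \sqrt{903} \approx 30.05$
$R = -5$ ($R = 6 + \left(1 \left(-9\right) - 2\right) = 6 - 11 = -5$)
$\sqrt{v + R} = \sqrt{\sqrt{903} - 5} = \sqrt{-5 + \sqrt{903}}$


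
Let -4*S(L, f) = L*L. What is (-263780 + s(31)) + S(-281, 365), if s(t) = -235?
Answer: -1135021/4 ≈ -2.8376e+5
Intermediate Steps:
S(L, f) = -L²/4 (S(L, f) = -L*L/4 = -L²/4)
(-263780 + s(31)) + S(-281, 365) = (-263780 - 235) - ¼*(-281)² = -264015 - ¼*78961 = -264015 - 78961/4 = -1135021/4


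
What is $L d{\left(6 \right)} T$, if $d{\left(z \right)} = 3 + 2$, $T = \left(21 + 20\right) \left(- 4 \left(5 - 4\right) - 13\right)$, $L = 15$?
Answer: $-52275$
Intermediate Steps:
$T = -697$ ($T = 41 \left(\left(-4\right) 1 - 13\right) = 41 \left(-4 - 13\right) = 41 \left(-17\right) = -697$)
$d{\left(z \right)} = 5$
$L d{\left(6 \right)} T = 15 \cdot 5 \left(-697\right) = 75 \left(-697\right) = -52275$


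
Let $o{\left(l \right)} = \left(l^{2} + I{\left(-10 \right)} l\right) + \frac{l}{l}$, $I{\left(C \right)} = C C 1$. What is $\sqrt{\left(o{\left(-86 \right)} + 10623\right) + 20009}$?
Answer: $\sqrt{29429} \approx 171.55$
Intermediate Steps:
$I{\left(C \right)} = C^{2}$ ($I{\left(C \right)} = C^{2} \cdot 1 = C^{2}$)
$o{\left(l \right)} = 1 + l^{2} + 100 l$ ($o{\left(l \right)} = \left(l^{2} + \left(-10\right)^{2} l\right) + \frac{l}{l} = \left(l^{2} + 100 l\right) + 1 = 1 + l^{2} + 100 l$)
$\sqrt{\left(o{\left(-86 \right)} + 10623\right) + 20009} = \sqrt{\left(\left(1 + \left(-86\right)^{2} + 100 \left(-86\right)\right) + 10623\right) + 20009} = \sqrt{\left(\left(1 + 7396 - 8600\right) + 10623\right) + 20009} = \sqrt{\left(-1203 + 10623\right) + 20009} = \sqrt{9420 + 20009} = \sqrt{29429}$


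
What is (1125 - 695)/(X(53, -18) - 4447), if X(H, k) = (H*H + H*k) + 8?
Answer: -215/1292 ≈ -0.16641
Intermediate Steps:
X(H, k) = 8 + H² + H*k (X(H, k) = (H² + H*k) + 8 = 8 + H² + H*k)
(1125 - 695)/(X(53, -18) - 4447) = (1125 - 695)/((8 + 53² + 53*(-18)) - 4447) = 430/((8 + 2809 - 954) - 4447) = 430/(1863 - 4447) = 430/(-2584) = 430*(-1/2584) = -215/1292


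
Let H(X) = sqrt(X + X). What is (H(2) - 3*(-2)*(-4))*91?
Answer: -2002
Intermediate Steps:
H(X) = sqrt(2)*sqrt(X) (H(X) = sqrt(2*X) = sqrt(2)*sqrt(X))
(H(2) - 3*(-2)*(-4))*91 = (sqrt(2)*sqrt(2) - 3*(-2)*(-4))*91 = (2 + 6*(-4))*91 = (2 - 24)*91 = -22*91 = -2002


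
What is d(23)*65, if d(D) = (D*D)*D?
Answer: 790855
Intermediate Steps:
d(D) = D³ (d(D) = D²*D = D³)
d(23)*65 = 23³*65 = 12167*65 = 790855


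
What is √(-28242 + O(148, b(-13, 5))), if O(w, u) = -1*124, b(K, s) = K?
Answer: I*√28366 ≈ 168.42*I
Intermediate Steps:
O(w, u) = -124
√(-28242 + O(148, b(-13, 5))) = √(-28242 - 124) = √(-28366) = I*√28366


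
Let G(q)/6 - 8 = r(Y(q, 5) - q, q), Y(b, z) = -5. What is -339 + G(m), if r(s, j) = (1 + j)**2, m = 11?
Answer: 573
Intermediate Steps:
G(q) = 48 + 6*(1 + q)**2
-339 + G(m) = -339 + (48 + 6*(1 + 11)**2) = -339 + (48 + 6*12**2) = -339 + (48 + 6*144) = -339 + (48 + 864) = -339 + 912 = 573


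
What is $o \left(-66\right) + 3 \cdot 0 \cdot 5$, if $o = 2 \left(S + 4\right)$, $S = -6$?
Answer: $264$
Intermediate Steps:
$o = -4$ ($o = 2 \left(-6 + 4\right) = 2 \left(-2\right) = -4$)
$o \left(-66\right) + 3 \cdot 0 \cdot 5 = \left(-4\right) \left(-66\right) + 3 \cdot 0 \cdot 5 = 264 + 0 \cdot 5 = 264 + 0 = 264$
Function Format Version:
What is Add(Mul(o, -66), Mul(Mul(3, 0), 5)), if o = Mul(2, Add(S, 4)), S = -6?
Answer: 264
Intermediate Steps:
o = -4 (o = Mul(2, Add(-6, 4)) = Mul(2, -2) = -4)
Add(Mul(o, -66), Mul(Mul(3, 0), 5)) = Add(Mul(-4, -66), Mul(Mul(3, 0), 5)) = Add(264, Mul(0, 5)) = Add(264, 0) = 264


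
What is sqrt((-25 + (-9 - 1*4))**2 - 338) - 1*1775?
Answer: -1775 + sqrt(1106) ≈ -1741.7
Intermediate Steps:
sqrt((-25 + (-9 - 1*4))**2 - 338) - 1*1775 = sqrt((-25 + (-9 - 4))**2 - 338) - 1775 = sqrt((-25 - 13)**2 - 338) - 1775 = sqrt((-38)**2 - 338) - 1775 = sqrt(1444 - 338) - 1775 = sqrt(1106) - 1775 = -1775 + sqrt(1106)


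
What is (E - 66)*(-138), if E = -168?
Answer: 32292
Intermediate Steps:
(E - 66)*(-138) = (-168 - 66)*(-138) = -234*(-138) = 32292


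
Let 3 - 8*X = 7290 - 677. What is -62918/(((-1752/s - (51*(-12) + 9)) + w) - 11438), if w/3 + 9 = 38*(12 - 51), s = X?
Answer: 103971995/25292966 ≈ 4.1107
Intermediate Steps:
X = -3305/4 (X = 3/8 - (7290 - 677)/8 = 3/8 - 1/8*6613 = 3/8 - 6613/8 = -3305/4 ≈ -826.25)
s = -3305/4 ≈ -826.25
w = -4473 (w = -27 + 3*(38*(12 - 51)) = -27 + 3*(38*(-39)) = -27 + 3*(-1482) = -27 - 4446 = -4473)
-62918/(((-1752/s - (51*(-12) + 9)) + w) - 11438) = -62918/(((-1752/(-3305/4) - (51*(-12) + 9)) - 4473) - 11438) = -62918/(((-1752*(-4/3305) - (-612 + 9)) - 4473) - 11438) = -62918/(((7008/3305 - 1*(-603)) - 4473) - 11438) = -62918/(((7008/3305 + 603) - 4473) - 11438) = -62918/((1999923/3305 - 4473) - 11438) = -62918/(-12783342/3305 - 11438) = -62918/(-50585932/3305) = -62918*(-3305/50585932) = 103971995/25292966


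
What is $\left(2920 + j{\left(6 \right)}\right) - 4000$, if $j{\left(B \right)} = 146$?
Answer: $-934$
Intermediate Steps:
$\left(2920 + j{\left(6 \right)}\right) - 4000 = \left(2920 + 146\right) - 4000 = 3066 - 4000 = -934$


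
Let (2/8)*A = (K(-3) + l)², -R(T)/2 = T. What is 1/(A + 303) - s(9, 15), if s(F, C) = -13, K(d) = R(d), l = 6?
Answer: 11428/879 ≈ 13.001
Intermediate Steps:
R(T) = -2*T
K(d) = -2*d
A = 576 (A = 4*(-2*(-3) + 6)² = 4*(6 + 6)² = 4*12² = 4*144 = 576)
1/(A + 303) - s(9, 15) = 1/(576 + 303) - 1*(-13) = 1/879 + 13 = 11428/879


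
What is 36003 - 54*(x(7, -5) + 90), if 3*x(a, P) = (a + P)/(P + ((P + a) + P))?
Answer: 62295/2 ≈ 31148.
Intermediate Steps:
x(a, P) = (P + a)/(3*(a + 3*P)) (x(a, P) = ((a + P)/(P + ((P + a) + P)))/3 = ((P + a)/(P + (a + 2*P)))/3 = ((P + a)/(a + 3*P))/3 = (P + a)/(3*(a + 3*P)))
36003 - 54*(x(7, -5) + 90) = 36003 - 54*((-5 + 7)/(3*(7 + 3*(-5))) + 90) = 36003 - 54*((1/3)*2/(7 - 15) + 90) = 36003 - 54*((1/3)*2/(-8) + 90) = 36003 - 54*((1/3)*(-1/8)*2 + 90) = 36003 - 54*(-1/12 + 90) = 36003 - 54*1079/12 = 36003 - 1*9711/2 = 36003 - 9711/2 = 62295/2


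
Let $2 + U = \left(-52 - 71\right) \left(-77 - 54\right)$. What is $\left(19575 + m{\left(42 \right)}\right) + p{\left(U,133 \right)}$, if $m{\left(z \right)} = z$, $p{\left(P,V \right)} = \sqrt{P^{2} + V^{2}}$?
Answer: $19617 + \sqrt{259582010} \approx 35729.0$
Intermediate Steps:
$U = 16111$ ($U = -2 + \left(-52 - 71\right) \left(-77 - 54\right) = -2 - -16113 = -2 + 16113 = 16111$)
$\left(19575 + m{\left(42 \right)}\right) + p{\left(U,133 \right)} = \left(19575 + 42\right) + \sqrt{16111^{2} + 133^{2}} = 19617 + \sqrt{259564321 + 17689} = 19617 + \sqrt{259582010}$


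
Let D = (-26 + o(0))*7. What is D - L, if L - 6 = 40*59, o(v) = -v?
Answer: -2548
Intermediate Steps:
D = -182 (D = (-26 - 1*0)*7 = (-26 + 0)*7 = -26*7 = -182)
L = 2366 (L = 6 + 40*59 = 6 + 2360 = 2366)
D - L = -182 - 1*2366 = -182 - 2366 = -2548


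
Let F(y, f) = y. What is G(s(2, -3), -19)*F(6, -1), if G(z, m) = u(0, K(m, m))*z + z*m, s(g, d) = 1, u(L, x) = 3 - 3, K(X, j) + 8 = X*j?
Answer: -114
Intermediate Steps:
K(X, j) = -8 + X*j
u(L, x) = 0
G(z, m) = m*z (G(z, m) = 0*z + z*m = 0 + m*z = m*z)
G(s(2, -3), -19)*F(6, -1) = -19*1*6 = -19*6 = -114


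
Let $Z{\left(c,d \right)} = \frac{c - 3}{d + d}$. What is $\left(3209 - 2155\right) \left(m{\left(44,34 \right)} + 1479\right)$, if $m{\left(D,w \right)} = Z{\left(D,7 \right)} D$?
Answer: $\frac{11862770}{7} \approx 1.6947 \cdot 10^{6}$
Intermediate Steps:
$Z{\left(c,d \right)} = \frac{-3 + c}{2 d}$
$m{\left(D,w \right)} = D \left(- \frac{3}{14} + \frac{D}{14}\right)$ ($m{\left(D,w \right)} = \frac{-3 + D}{2 \cdot 7} D = \frac{1}{2} \cdot \frac{1}{7} \left(-3 + D\right) D = \left(- \frac{3}{14} + \frac{D}{14}\right) D = D \left(- \frac{3}{14} + \frac{D}{14}\right)$)
$\left(3209 - 2155\right) \left(m{\left(44,34 \right)} + 1479\right) = \left(3209 - 2155\right) \left(\frac{1}{14} \cdot 44 \left(-3 + 44\right) + 1479\right) = 1054 \left(\frac{1}{14} \cdot 44 \cdot 41 + 1479\right) = 1054 \left(\frac{902}{7} + 1479\right) = 1054 \cdot \frac{11255}{7} = \frac{11862770}{7}$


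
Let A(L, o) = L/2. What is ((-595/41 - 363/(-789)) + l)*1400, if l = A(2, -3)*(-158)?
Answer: -2597333200/10783 ≈ -2.4087e+5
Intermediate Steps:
A(L, o) = L/2 (A(L, o) = L*(½) = L/2)
l = -158 (l = ((½)*2)*(-158) = 1*(-158) = -158)
((-595/41 - 363/(-789)) + l)*1400 = ((-595/41 - 363/(-789)) - 158)*1400 = ((-595*1/41 - 363*(-1/789)) - 158)*1400 = ((-595/41 + 121/263) - 158)*1400 = (-151524/10783 - 158)*1400 = -1855238/10783*1400 = -2597333200/10783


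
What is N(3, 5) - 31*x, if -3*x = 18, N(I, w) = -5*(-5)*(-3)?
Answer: 111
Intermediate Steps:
N(I, w) = -75 (N(I, w) = 25*(-3) = -75)
x = -6 (x = -⅓*18 = -6)
N(3, 5) - 31*x = -75 - 31*(-6) = -75 + 186 = 111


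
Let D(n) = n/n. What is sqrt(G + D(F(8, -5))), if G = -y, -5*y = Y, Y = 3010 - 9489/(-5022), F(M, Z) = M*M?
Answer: sqrt(4696753890)/2790 ≈ 24.564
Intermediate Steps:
F(M, Z) = M**2
D(n) = 1
Y = 5041903/1674 (Y = 3010 - 9489*(-1)/5022 = 3010 - 1*(-3163/1674) = 3010 + 3163/1674 = 5041903/1674 ≈ 3011.9)
y = -5041903/8370 (y = -1/5*5041903/1674 = -5041903/8370 ≈ -602.38)
G = 5041903/8370 (G = -1*(-5041903/8370) = 5041903/8370 ≈ 602.38)
sqrt(G + D(F(8, -5))) = sqrt(5041903/8370 + 1) = sqrt(5050273/8370) = sqrt(4696753890)/2790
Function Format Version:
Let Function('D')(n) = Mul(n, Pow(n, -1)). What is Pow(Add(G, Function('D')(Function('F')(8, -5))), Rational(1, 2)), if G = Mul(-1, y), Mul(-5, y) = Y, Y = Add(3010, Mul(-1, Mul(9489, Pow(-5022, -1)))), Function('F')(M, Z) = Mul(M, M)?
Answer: Mul(Rational(1, 2790), Pow(4696753890, Rational(1, 2))) ≈ 24.564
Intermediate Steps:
Function('F')(M, Z) = Pow(M, 2)
Function('D')(n) = 1
Y = Rational(5041903, 1674) (Y = Add(3010, Mul(-1, Mul(9489, Rational(-1, 5022)))) = Add(3010, Mul(-1, Rational(-3163, 1674))) = Add(3010, Rational(3163, 1674)) = Rational(5041903, 1674) ≈ 3011.9)
y = Rational(-5041903, 8370) (y = Mul(Rational(-1, 5), Rational(5041903, 1674)) = Rational(-5041903, 8370) ≈ -602.38)
G = Rational(5041903, 8370) (G = Mul(-1, Rational(-5041903, 8370)) = Rational(5041903, 8370) ≈ 602.38)
Pow(Add(G, Function('D')(Function('F')(8, -5))), Rational(1, 2)) = Pow(Add(Rational(5041903, 8370), 1), Rational(1, 2)) = Pow(Rational(5050273, 8370), Rational(1, 2)) = Mul(Rational(1, 2790), Pow(4696753890, Rational(1, 2)))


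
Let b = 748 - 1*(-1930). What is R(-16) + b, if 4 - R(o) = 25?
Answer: 2657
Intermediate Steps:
R(o) = -21 (R(o) = 4 - 1*25 = 4 - 25 = -21)
b = 2678 (b = 748 + 1930 = 2678)
R(-16) + b = -21 + 2678 = 2657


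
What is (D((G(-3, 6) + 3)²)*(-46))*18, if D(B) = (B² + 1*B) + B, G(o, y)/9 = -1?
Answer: -1132704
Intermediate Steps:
G(o, y) = -9 (G(o, y) = 9*(-1) = -9)
D(B) = B² + 2*B (D(B) = (B² + B) + B = (B + B²) + B = B² + 2*B)
(D((G(-3, 6) + 3)²)*(-46))*18 = (((-9 + 3)²*(2 + (-9 + 3)²))*(-46))*18 = (((-6)²*(2 + (-6)²))*(-46))*18 = ((36*(2 + 36))*(-46))*18 = ((36*38)*(-46))*18 = (1368*(-46))*18 = -62928*18 = -1132704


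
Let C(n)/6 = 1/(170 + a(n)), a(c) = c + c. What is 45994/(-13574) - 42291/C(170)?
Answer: -24397489442/6787 ≈ -3.5947e+6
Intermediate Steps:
a(c) = 2*c
C(n) = 6/(170 + 2*n)
45994/(-13574) - 42291/C(170) = 45994/(-13574) - 42291/(3/(85 + 170)) = 45994*(-1/13574) - 42291/(3/255) = -22997/6787 - 42291/(3*(1/255)) = -22997/6787 - 42291/1/85 = -22997/6787 - 42291*85 = -22997/6787 - 3594735 = -24397489442/6787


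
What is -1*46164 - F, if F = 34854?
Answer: -81018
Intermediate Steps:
-1*46164 - F = -1*46164 - 1*34854 = -46164 - 34854 = -81018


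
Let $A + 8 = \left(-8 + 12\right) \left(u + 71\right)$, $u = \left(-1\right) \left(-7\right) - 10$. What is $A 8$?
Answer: $2112$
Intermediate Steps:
$u = -3$ ($u = 7 - 10 = -3$)
$A = 264$ ($A = -8 + \left(-8 + 12\right) \left(-3 + 71\right) = -8 + 4 \cdot 68 = -8 + 272 = 264$)
$A 8 = 264 \cdot 8 = 2112$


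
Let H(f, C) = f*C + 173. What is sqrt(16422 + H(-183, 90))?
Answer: 5*sqrt(5) ≈ 11.180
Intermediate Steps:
H(f, C) = 173 + C*f (H(f, C) = C*f + 173 = 173 + C*f)
sqrt(16422 + H(-183, 90)) = sqrt(16422 + (173 + 90*(-183))) = sqrt(16422 + (173 - 16470)) = sqrt(16422 - 16297) = sqrt(125) = 5*sqrt(5)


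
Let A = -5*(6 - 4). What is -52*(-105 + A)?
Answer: 5980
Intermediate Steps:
A = -10 (A = -5*2 = -10)
-52*(-105 + A) = -52*(-105 - 10) = -52*(-115) = 5980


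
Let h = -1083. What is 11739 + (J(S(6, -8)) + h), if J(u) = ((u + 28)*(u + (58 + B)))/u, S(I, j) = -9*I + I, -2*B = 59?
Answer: 85183/8 ≈ 10648.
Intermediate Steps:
B = -59/2 (B = -½*59 = -59/2 ≈ -29.500)
S(I, j) = -8*I
J(u) = (28 + u)*(57/2 + u)/u (J(u) = ((u + 28)*(u + (58 - 59/2)))/u = ((28 + u)*(u + 57/2))/u = ((28 + u)*(57/2 + u))/u = (28 + u)*(57/2 + u)/u)
11739 + (J(S(6, -8)) + h) = 11739 + ((113/2 - 8*6 + 798/((-8*6))) - 1083) = 11739 + ((113/2 - 48 + 798/(-48)) - 1083) = 11739 + ((113/2 - 48 + 798*(-1/48)) - 1083) = 11739 + ((113/2 - 48 - 133/8) - 1083) = 11739 + (-65/8 - 1083) = 11739 - 8729/8 = 85183/8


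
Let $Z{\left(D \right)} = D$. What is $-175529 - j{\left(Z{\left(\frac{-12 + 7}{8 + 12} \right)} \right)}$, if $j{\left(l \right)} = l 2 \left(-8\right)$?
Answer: $-175533$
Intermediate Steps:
$j{\left(l \right)} = - 16 l$ ($j{\left(l \right)} = 2 l \left(-8\right) = - 16 l$)
$-175529 - j{\left(Z{\left(\frac{-12 + 7}{8 + 12} \right)} \right)} = -175529 - - 16 \frac{-12 + 7}{8 + 12} = -175529 - - 16 \left(- \frac{5}{20}\right) = -175529 - - 16 \left(\left(-5\right) \frac{1}{20}\right) = -175529 - \left(-16\right) \left(- \frac{1}{4}\right) = -175529 - 4 = -175533$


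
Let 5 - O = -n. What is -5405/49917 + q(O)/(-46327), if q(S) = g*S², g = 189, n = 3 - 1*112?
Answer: -102291926843/2312504859 ≈ -44.234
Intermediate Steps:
n = -109 (n = 3 - 112 = -109)
O = -104 (O = 5 - (-1)*(-109) = 5 - 1*109 = 5 - 109 = -104)
q(S) = 189*S²
-5405/49917 + q(O)/(-46327) = -5405/49917 + (189*(-104)²)/(-46327) = -5405*1/49917 + (189*10816)*(-1/46327) = -5405/49917 + 2044224*(-1/46327) = -5405/49917 - 2044224/46327 = -102291926843/2312504859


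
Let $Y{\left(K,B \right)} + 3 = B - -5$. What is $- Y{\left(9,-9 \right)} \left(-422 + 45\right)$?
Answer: $-2639$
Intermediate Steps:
$Y{\left(K,B \right)} = 2 + B$ ($Y{\left(K,B \right)} = -3 + \left(B - -5\right) = -3 + \left(B + 5\right) = -3 + \left(5 + B\right) = 2 + B$)
$- Y{\left(9,-9 \right)} \left(-422 + 45\right) = - \left(2 - 9\right) \left(-422 + 45\right) = - \left(-7\right) \left(-377\right) = \left(-1\right) 2639 = -2639$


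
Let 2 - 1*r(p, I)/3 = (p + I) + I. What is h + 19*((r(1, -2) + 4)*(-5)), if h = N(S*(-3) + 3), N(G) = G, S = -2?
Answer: -1796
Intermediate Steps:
h = 9 (h = -2*(-3) + 3 = 6 + 3 = 9)
r(p, I) = 6 - 6*I - 3*p (r(p, I) = 6 - 3*((p + I) + I) = 6 - 3*((I + p) + I) = 6 - 3*(p + 2*I) = 6 + (-6*I - 3*p) = 6 - 6*I - 3*p)
h + 19*((r(1, -2) + 4)*(-5)) = 9 + 19*(((6 - 6*(-2) - 3*1) + 4)*(-5)) = 9 + 19*(((6 + 12 - 3) + 4)*(-5)) = 9 + 19*((15 + 4)*(-5)) = 9 + 19*(19*(-5)) = 9 + 19*(-95) = 9 - 1805 = -1796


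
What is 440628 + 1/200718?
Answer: 88441970905/200718 ≈ 4.4063e+5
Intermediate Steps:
440628 + 1/200718 = 88441970905/200718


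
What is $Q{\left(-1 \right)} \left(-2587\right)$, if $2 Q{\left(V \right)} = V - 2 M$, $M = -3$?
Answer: $- \frac{12935}{2} \approx -6467.5$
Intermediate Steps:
$Q{\left(V \right)} = 3 + \frac{V}{2}$ ($Q{\left(V \right)} = \frac{V - -6}{2} = \frac{V + 6}{2} = \frac{6 + V}{2} = 3 + \frac{V}{2}$)
$Q{\left(-1 \right)} \left(-2587\right) = \left(3 + \frac{1}{2} \left(-1\right)\right) \left(-2587\right) = \left(3 - \frac{1}{2}\right) \left(-2587\right) = \frac{5}{2} \left(-2587\right) = - \frac{12935}{2}$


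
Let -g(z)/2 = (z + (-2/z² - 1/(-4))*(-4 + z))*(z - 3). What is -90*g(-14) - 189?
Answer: 2737089/49 ≈ 55859.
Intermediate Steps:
g(z) = -2*(-3 + z)*(z + (-4 + z)*(¼ - 2/z²)) (g(z) = -2*(z + (-2/z² - 1/(-4))*(-4 + z))*(z - 3) = -2*(z + (-2/z² - 1*(-¼))*(-4 + z))*(-3 + z) = -2*(z + (-2/z² + ¼)*(-4 + z))*(-3 + z) = -2*(z + (¼ - 2/z²)*(-4 + z))*(-3 + z) = -2*(z + (-4 + z)*(¼ - 2/z²))*(-3 + z) = -2*(-3 + z)*(z + (-4 + z)*(¼ - 2/z²)))
-90*g(-14) - 189 = -90*(-2 - 28/(-14) + 48/(-14)² - 5/2*(-14)² + (19/2)*(-14)) - 189 = -90*(-2 - 28*(-1/14) + 48*(1/196) - 5/2*196 - 133) - 189 = -90*(-2 + 2 + 12/49 - 490 - 133) - 189 = -90*(-30515/49) - 189 = 2746350/49 - 189 = 2737089/49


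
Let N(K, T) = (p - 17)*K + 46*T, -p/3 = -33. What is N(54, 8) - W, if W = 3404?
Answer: 1392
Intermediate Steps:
p = 99 (p = -3*(-33) = 99)
N(K, T) = 46*T + 82*K (N(K, T) = (99 - 17)*K + 46*T = 82*K + 46*T = 46*T + 82*K)
N(54, 8) - W = (46*8 + 82*54) - 1*3404 = (368 + 4428) - 3404 = 4796 - 3404 = 1392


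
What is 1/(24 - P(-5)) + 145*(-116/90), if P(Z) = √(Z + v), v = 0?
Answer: -977026/5229 + I*√5/581 ≈ -186.85 + 0.0038487*I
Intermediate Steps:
P(Z) = √Z (P(Z) = √(Z + 0) = √Z)
1/(24 - P(-5)) + 145*(-116/90) = 1/(24 - √(-5)) + 145*(-116/90) = 1/(24 - I*√5) + 145*(-116*1/90) = 1/(24 - I*√5) + 145*(-58/45) = 1/(24 - I*√5) - 1682/9 = -1682/9 + 1/(24 - I*√5)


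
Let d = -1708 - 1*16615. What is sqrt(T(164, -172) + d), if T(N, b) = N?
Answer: I*sqrt(18159) ≈ 134.76*I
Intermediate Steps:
d = -18323 (d = -1708 - 16615 = -18323)
sqrt(T(164, -172) + d) = sqrt(164 - 18323) = sqrt(-18159) = I*sqrt(18159)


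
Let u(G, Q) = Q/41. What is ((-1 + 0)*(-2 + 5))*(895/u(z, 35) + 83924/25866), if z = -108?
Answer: -95209021/30177 ≈ -3155.0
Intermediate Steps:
u(G, Q) = Q/41 (u(G, Q) = Q*(1/41) = Q/41)
((-1 + 0)*(-2 + 5))*(895/u(z, 35) + 83924/25866) = ((-1 + 0)*(-2 + 5))*(895/(((1/41)*35)) + 83924/25866) = (-1*3)*(895/(35/41) + 83924*(1/25866)) = -3*(895*(41/35) + 41962/12933) = -3*(7339/7 + 41962/12933) = -3*95209021/90531 = -95209021/30177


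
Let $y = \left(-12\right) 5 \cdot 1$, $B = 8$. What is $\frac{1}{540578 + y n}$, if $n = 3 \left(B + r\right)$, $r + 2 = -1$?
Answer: $\frac{1}{539678} \approx 1.853 \cdot 10^{-6}$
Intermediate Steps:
$r = -3$ ($r = -2 - 1 = -3$)
$n = 15$ ($n = 3 \left(8 - 3\right) = 3 \cdot 5 = 15$)
$y = -60$ ($y = \left(-60\right) 1 = -60$)
$\frac{1}{540578 + y n} = \frac{1}{540578 - 900} = \frac{1}{539678}$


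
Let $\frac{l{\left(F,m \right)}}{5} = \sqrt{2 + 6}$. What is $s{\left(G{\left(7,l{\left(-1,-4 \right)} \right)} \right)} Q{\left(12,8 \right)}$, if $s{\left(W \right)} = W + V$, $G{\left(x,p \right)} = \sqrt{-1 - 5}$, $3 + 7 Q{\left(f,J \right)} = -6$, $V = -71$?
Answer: $\frac{639}{7} - \frac{9 i \sqrt{6}}{7} \approx 91.286 - 3.1493 i$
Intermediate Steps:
$Q{\left(f,J \right)} = - \frac{9}{7}$ ($Q{\left(f,J \right)} = - \frac{3}{7} + \frac{1}{7} \left(-6\right) = - \frac{3}{7} - \frac{6}{7} = - \frac{9}{7}$)
$l{\left(F,m \right)} = 10 \sqrt{2}$ ($l{\left(F,m \right)} = 5 \sqrt{2 + 6} = 5 \sqrt{8} = 5 \cdot 2 \sqrt{2} = 10 \sqrt{2}$)
$G{\left(x,p \right)} = i \sqrt{6}$ ($G{\left(x,p \right)} = \sqrt{-6} = i \sqrt{6}$)
$s{\left(W \right)} = -71 + W$ ($s{\left(W \right)} = W - 71 = -71 + W$)
$s{\left(G{\left(7,l{\left(-1,-4 \right)} \right)} \right)} Q{\left(12,8 \right)} = \left(-71 + i \sqrt{6}\right) \left(- \frac{9}{7}\right) = \frac{639}{7} - \frac{9 i \sqrt{6}}{7}$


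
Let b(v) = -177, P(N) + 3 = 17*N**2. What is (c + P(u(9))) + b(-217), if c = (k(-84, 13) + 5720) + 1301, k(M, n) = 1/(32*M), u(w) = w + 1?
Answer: 22958207/2688 ≈ 8541.0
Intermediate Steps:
u(w) = 1 + w
P(N) = -3 + 17*N**2
k(M, n) = 1/(32*M)
c = 18872447/2688 (c = ((1/32)/(-84) + 5720) + 1301 = ((1/32)*(-1/84) + 5720) + 1301 = (-1/2688 + 5720) + 1301 = 15375359/2688 + 1301 = 18872447/2688 ≈ 7021.0)
(c + P(u(9))) + b(-217) = (18872447/2688 + (-3 + 17*(1 + 9)**2)) - 177 = (18872447/2688 + (-3 + 17*10**2)) - 177 = (18872447/2688 + (-3 + 17*100)) - 177 = (18872447/2688 + (-3 + 1700)) - 177 = (18872447/2688 + 1697) - 177 = 23433983/2688 - 177 = 22958207/2688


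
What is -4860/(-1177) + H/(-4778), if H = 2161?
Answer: 20677583/5623706 ≈ 3.6769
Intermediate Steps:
-4860/(-1177) + H/(-4778) = -4860/(-1177) + 2161/(-4778) = -4860*(-1/1177) + 2161*(-1/4778) = 4860/1177 - 2161/4778 = 20677583/5623706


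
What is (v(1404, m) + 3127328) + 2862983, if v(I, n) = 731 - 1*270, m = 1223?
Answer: 5990772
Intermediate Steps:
v(I, n) = 461 (v(I, n) = 731 - 270 = 461)
(v(1404, m) + 3127328) + 2862983 = (461 + 3127328) + 2862983 = 3127789 + 2862983 = 5990772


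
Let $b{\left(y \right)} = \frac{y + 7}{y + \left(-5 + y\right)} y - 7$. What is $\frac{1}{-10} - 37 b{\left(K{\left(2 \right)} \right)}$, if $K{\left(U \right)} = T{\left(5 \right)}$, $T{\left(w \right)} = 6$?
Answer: $- \frac{10737}{70} \approx -153.39$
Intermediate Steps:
$K{\left(U \right)} = 6$
$b{\left(y \right)} = -7 + \frac{y \left(7 + y\right)}{-5 + 2 y}$ ($b{\left(y \right)} = \frac{7 + y}{-5 + 2 y} y - 7 = \frac{y \left(7 + y\right)}{-5 + 2 y} - 7 = -7 + \frac{y \left(7 + y\right)}{-5 + 2 y}$)
$\frac{1}{-10} - 37 b{\left(K{\left(2 \right)} \right)} = \frac{1}{-10} - 37 \frac{35 + 6^{2} - 42}{-5 + 2 \cdot 6} = - \frac{1}{10} - 37 \frac{35 + 36 - 42}{-5 + 12} = - \frac{1}{10} - 37 \cdot \frac{1}{7} \cdot 29 = - \frac{1}{10} - \frac{1073}{7} = - \frac{10737}{70}$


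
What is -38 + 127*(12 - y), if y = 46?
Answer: -4356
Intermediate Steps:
-38 + 127*(12 - y) = -38 + 127*(12 - 1*46) = -38 + 127*(12 - 46) = -38 + 127*(-34) = -38 - 4318 = -4356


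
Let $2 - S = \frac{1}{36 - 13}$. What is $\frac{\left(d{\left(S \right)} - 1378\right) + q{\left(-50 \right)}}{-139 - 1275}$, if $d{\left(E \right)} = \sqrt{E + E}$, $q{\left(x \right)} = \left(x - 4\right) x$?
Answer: $- \frac{661}{707} - \frac{3 \sqrt{230}}{32522} \approx -0.93634$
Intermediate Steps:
$S = \frac{45}{23}$ ($S = 2 - \frac{1}{36 - 13} = 2 - \frac{1}{23} = \frac{45}{23} \approx 1.9565$)
$q{\left(x \right)} = x \left(-4 + x\right)$ ($q{\left(x \right)} = \left(-4 + x\right) x = x \left(-4 + x\right)$)
$d{\left(E \right)} = \sqrt{2} \sqrt{E}$ ($d{\left(E \right)} = \sqrt{2 E} = \sqrt{2} \sqrt{E}$)
$\frac{\left(d{\left(S \right)} - 1378\right) + q{\left(-50 \right)}}{-139 - 1275} = \frac{\left(\sqrt{2} \sqrt{\frac{45}{23}} - 1378\right) - 50 \left(-4 - 50\right)}{-139 - 1275} = \frac{\left(\sqrt{2} \frac{3 \sqrt{115}}{23} - 1378\right) - -2700}{-1414} = \left(\left(\frac{3 \sqrt{230}}{23} - 1378\right) + 2700\right) \left(- \frac{1}{1414}\right) = \left(\left(-1378 + \frac{3 \sqrt{230}}{23}\right) + 2700\right) \left(- \frac{1}{1414}\right) = \left(1322 + \frac{3 \sqrt{230}}{23}\right) \left(- \frac{1}{1414}\right) = - \frac{661}{707} - \frac{3 \sqrt{230}}{32522}$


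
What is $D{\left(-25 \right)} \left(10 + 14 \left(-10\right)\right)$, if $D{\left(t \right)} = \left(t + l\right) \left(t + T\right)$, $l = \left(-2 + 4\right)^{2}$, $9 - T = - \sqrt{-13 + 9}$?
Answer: $-43680 + 5460 i \approx -43680.0 + 5460.0 i$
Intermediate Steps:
$T = 9 + 2 i$ ($T = 9 - - \sqrt{-13 + 9} = 9 - - \sqrt{-4} = 9 - - 2 i = 9 + 2 i \approx 9.0 + 2.0 i$)
$l = 4$ ($l = 2^{2} = 4$)
$D{\left(t \right)} = \left(4 + t\right) \left(9 + t + 2 i\right)$ ($D{\left(t \right)} = \left(t + 4\right) \left(t + \left(9 + 2 i\right)\right) = \left(4 + t\right) \left(9 + t + 2 i\right)$)
$D{\left(-25 \right)} \left(10 + 14 \left(-10\right)\right) = \left(36 + \left(-25\right)^{2} + 8 i - 25 \left(13 + 2 i\right)\right) \left(10 + 14 \left(-10\right)\right) = \left(36 + 625 + 8 i - \left(325 + 50 i\right)\right) \left(10 - 140\right) = \left(336 - 42 i\right) \left(-130\right) = -43680 + 5460 i$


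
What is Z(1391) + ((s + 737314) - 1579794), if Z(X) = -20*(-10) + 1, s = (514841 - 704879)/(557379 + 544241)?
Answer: -24417673211/28990 ≈ -8.4228e+5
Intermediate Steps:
s = -5001/28990 (s = -190038/1101620 = -190038*1/1101620 = -5001/28990 ≈ -0.17251)
Z(X) = 201 (Z(X) = 200 + 1 = 201)
Z(1391) + ((s + 737314) - 1579794) = 201 + ((-5001/28990 + 737314) - 1579794) = 201 + (21374727859/28990 - 1579794) = 201 - 24423500201/28990 = -24417673211/28990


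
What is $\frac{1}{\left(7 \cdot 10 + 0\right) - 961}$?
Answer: $- \frac{1}{891} \approx -0.0011223$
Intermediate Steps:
$\frac{1}{\left(7 \cdot 10 + 0\right) - 961} = \frac{1}{\left(70 + 0\right) - 961} = \frac{1}{70 - 961} = \frac{1}{-891} = - \frac{1}{891}$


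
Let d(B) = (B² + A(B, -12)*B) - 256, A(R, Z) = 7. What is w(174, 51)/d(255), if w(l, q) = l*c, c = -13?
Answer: -1131/33277 ≈ -0.033987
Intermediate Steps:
w(l, q) = -13*l (w(l, q) = l*(-13) = -13*l)
d(B) = -256 + B² + 7*B (d(B) = (B² + 7*B) - 256 = -256 + B² + 7*B)
w(174, 51)/d(255) = (-13*174)/(-256 + 255² + 7*255) = -2262/(-256 + 65025 + 1785) = -2262/66554 = -2262*1/66554 = -1131/33277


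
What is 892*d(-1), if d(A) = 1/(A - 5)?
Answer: -446/3 ≈ -148.67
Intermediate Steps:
d(A) = 1/(-5 + A)
892*d(-1) = 892/(-5 - 1) = 892/(-6) = 892*(-⅙) = -446/3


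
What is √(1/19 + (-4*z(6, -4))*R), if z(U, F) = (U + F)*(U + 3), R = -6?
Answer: √155971/19 ≈ 20.786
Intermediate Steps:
z(U, F) = (3 + U)*(F + U) (z(U, F) = (F + U)*(3 + U) = (3 + U)*(F + U))
√(1/19 + (-4*z(6, -4))*R) = √(1/19 - 4*(6² + 3*(-4) + 3*6 - 4*6)*(-6)) = √(1/19 - 4*(36 - 12 + 18 - 24)*(-6)) = √(1/19 - 4*18*(-6)) = √(1/19 - 72*(-6)) = √(1/19 + 432) = √(8209/19) = √155971/19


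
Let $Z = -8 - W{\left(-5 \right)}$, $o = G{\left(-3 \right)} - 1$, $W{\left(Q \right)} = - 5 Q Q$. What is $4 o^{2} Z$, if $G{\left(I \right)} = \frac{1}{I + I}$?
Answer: $637$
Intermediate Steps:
$G{\left(I \right)} = \frac{1}{2 I}$
$W{\left(Q \right)} = - 5 Q^{2}$
$o = - \frac{7}{6}$ ($o = \frac{1}{2 \left(-3\right)} - 1 = \frac{1}{2} \left(- \frac{1}{3}\right) - 1 = - \frac{1}{6} - 1 = - \frac{7}{6} \approx -1.1667$)
$Z = 117$ ($Z = -8 - - 5 \left(-5\right)^{2} = -8 - \left(-5\right) 25 = -8 - -125 = -8 + 125 = 117$)
$4 o^{2} Z = 4 \left(- \frac{7}{6}\right)^{2} \cdot 117 = 4 \cdot \frac{49}{36} \cdot 117 = \frac{49}{9} \cdot 117 = 637$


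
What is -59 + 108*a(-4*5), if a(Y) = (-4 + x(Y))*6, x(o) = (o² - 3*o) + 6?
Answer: 299317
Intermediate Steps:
x(o) = 6 + o² - 3*o
a(Y) = 12 - 18*Y + 6*Y² (a(Y) = (-4 + (6 + Y² - 3*Y))*6 = (2 + Y² - 3*Y)*6 = 12 - 18*Y + 6*Y²)
-59 + 108*a(-4*5) = -59 + 108*(12 - (-72)*5 + 6*(-4*5)²) = -59 + 108*(12 - 18*(-20) + 6*(-20)²) = -59 + 108*(12 + 360 + 6*400) = -59 + 108*(12 + 360 + 2400) = -59 + 108*2772 = -59 + 299376 = 299317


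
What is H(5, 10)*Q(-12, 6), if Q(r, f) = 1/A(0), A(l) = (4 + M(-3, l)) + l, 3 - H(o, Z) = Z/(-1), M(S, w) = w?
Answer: 13/4 ≈ 3.2500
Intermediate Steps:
H(o, Z) = 3 + Z (H(o, Z) = 3 - Z/(-1) = 3 - Z*(-1) = 3 - (-1)*Z = 3 + Z)
A(l) = 4 + 2*l (A(l) = (4 + l) + l = 4 + 2*l)
Q(r, f) = ¼ (Q(r, f) = 1/(4 + 2*0) = 1/(4 + 0) = 1/4 = 1*(¼) = ¼)
H(5, 10)*Q(-12, 6) = (3 + 10)*(¼) = 13*(¼) = 13/4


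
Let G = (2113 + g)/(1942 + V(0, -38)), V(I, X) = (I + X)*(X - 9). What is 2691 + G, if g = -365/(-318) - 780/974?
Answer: 1553950431161/577340448 ≈ 2691.6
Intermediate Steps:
g = 53735/154866 (g = -365*(-1/318) - 780*1/974 = 365/318 - 390/487 = 53735/154866 ≈ 0.34698)
V(I, X) = (-9 + X)*(I + X) (V(I, X) = (I + X)*(-9 + X) = (-9 + X)*(I + X))
G = 327285593/577340448 (G = (2113 + 53735/154866)/(1942 + ((-38)² - 9*0 - 9*(-38) + 0*(-38))) = 327285593/(154866*(1942 + (1444 + 0 + 342 + 0))) = 327285593/(154866*(1942 + 1786)) = (327285593/154866)/3728 = (327285593/154866)*(1/3728) = 327285593/577340448 ≈ 0.56688)
2691 + G = 2691 + 327285593/577340448 = 1553950431161/577340448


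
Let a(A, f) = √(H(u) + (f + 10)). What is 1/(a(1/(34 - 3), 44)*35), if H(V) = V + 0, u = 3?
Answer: √57/1995 ≈ 0.0037844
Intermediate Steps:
H(V) = V
a(A, f) = √(13 + f) (a(A, f) = √(3 + (f + 10)) = √(3 + (10 + f)) = √(13 + f))
1/(a(1/(34 - 3), 44)*35) = 1/(√(13 + 44)*35) = 1/(√57*35) = 1/(35*√57) = √57/1995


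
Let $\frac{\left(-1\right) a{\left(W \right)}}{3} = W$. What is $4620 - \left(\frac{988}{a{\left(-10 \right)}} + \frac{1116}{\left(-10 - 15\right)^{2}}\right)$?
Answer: $\frac{8597402}{1875} \approx 4585.3$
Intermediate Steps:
$a{\left(W \right)} = - 3 W$
$4620 - \left(\frac{988}{a{\left(-10 \right)}} + \frac{1116}{\left(-10 - 15\right)^{2}}\right) = 4620 - \left(\frac{988}{\left(-3\right) \left(-10\right)} + \frac{1116}{\left(-10 - 15\right)^{2}}\right) = 4620 - \left(\frac{988}{30} + \frac{1116}{\left(-25\right)^{2}}\right) = 4620 - \left(988 \cdot \frac{1}{30} + \frac{1116}{625}\right) = 4620 - \left(\frac{494}{15} + 1116 \cdot \frac{1}{625}\right) = 4620 - \left(\frac{494}{15} + \frac{1116}{625}\right) = 4620 - \frac{65098}{1875} = \frac{8597402}{1875}$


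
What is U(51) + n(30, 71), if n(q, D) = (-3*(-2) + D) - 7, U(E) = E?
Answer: 121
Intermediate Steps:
n(q, D) = -1 + D (n(q, D) = (6 + D) - 7 = -1 + D)
U(51) + n(30, 71) = 51 + (-1 + 71) = 51 + 70 = 121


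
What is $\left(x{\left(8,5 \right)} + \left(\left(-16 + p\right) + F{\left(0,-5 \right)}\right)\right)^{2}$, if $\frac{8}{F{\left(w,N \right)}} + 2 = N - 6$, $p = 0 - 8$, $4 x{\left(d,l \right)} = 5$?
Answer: $\frac{1476225}{2704} \approx 545.94$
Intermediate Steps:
$x{\left(d,l \right)} = \frac{5}{4}$ ($x{\left(d,l \right)} = \frac{1}{4} \cdot 5 = \frac{5}{4}$)
$p = -8$
$F{\left(w,N \right)} = \frac{8}{-8 + N}$ ($F{\left(w,N \right)} = \frac{8}{-2 + \left(N - 6\right)} = \frac{8}{-2 + \left(-6 + N\right)} = \frac{8}{-8 + N}$)
$\left(x{\left(8,5 \right)} + \left(\left(-16 + p\right) + F{\left(0,-5 \right)}\right)\right)^{2} = \left(\frac{5}{4} + \left(\left(-16 - 8\right) + \frac{8}{-8 - 5}\right)\right)^{2} = \left(\frac{5}{4} - \left(24 - \frac{8}{-13}\right)\right)^{2} = \left(\frac{5}{4} + \left(-24 + 8 \left(- \frac{1}{13}\right)\right)\right)^{2} = \left(\frac{5}{4} - \frac{320}{13}\right)^{2} = \left(- \frac{1215}{52}\right)^{2} = \frac{1476225}{2704}$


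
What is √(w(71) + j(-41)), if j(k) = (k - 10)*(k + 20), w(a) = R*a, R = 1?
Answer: √1142 ≈ 33.793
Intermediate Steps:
w(a) = a (w(a) = 1*a = a)
j(k) = (-10 + k)*(20 + k)
√(w(71) + j(-41)) = √(71 + (-200 + (-41)² + 10*(-41))) = √(71 + (-200 + 1681 - 410)) = √(71 + 1071) = √1142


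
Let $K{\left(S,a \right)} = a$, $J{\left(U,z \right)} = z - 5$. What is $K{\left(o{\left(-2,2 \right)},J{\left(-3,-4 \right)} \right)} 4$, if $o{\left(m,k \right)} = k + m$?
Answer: $-36$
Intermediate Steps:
$J{\left(U,z \right)} = -5 + z$
$K{\left(o{\left(-2,2 \right)},J{\left(-3,-4 \right)} \right)} 4 = \left(-5 - 4\right) 4 = \left(-9\right) 4 = -36$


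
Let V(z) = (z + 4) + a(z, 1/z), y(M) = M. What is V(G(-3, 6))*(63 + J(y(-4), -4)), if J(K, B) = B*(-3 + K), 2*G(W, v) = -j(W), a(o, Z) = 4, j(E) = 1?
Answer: 1365/2 ≈ 682.50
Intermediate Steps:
G(W, v) = -½ (G(W, v) = (-1*1)/2 = (½)*(-1) = -½)
V(z) = 8 + z (V(z) = (z + 4) + 4 = (4 + z) + 4 = 8 + z)
V(G(-3, 6))*(63 + J(y(-4), -4)) = (8 - ½)*(63 - 4*(-3 - 4)) = 15*(63 - 4*(-7))/2 = 15*(63 + 28)/2 = (15/2)*91 = 1365/2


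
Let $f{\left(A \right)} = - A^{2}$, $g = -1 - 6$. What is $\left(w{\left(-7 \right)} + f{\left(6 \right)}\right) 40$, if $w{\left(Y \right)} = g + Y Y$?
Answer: $240$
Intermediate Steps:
$g = -7$ ($g = -1 - 6 = -7$)
$w{\left(Y \right)} = -7 + Y^{2}$ ($w{\left(Y \right)} = -7 + Y Y = -7 + Y^{2}$)
$\left(w{\left(-7 \right)} + f{\left(6 \right)}\right) 40 = \left(\left(-7 + \left(-7\right)^{2}\right) - 6^{2}\right) 40 = \left(\left(-7 + 49\right) - 36\right) 40 = \left(42 - 36\right) 40 = 6 \cdot 40 = 240$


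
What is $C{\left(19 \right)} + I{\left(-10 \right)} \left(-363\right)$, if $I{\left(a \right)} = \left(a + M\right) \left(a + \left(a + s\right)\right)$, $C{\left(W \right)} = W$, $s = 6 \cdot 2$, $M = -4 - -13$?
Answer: $-2885$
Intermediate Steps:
$M = 9$ ($M = -4 + 13 = 9$)
$s = 12$
$I{\left(a \right)} = \left(9 + a\right) \left(12 + 2 a\right)$ ($I{\left(a \right)} = \left(a + 9\right) \left(a + \left(a + 12\right)\right) = \left(9 + a\right) \left(a + \left(12 + a\right)\right) = \left(9 + a\right) \left(12 + 2 a\right)$)
$C{\left(19 \right)} + I{\left(-10 \right)} \left(-363\right) = 19 + \left(108 + 2 \left(-10\right)^{2} + 30 \left(-10\right)\right) \left(-363\right) = 19 + \left(108 + 2 \cdot 100 - 300\right) \left(-363\right) = 19 + \left(108 + 200 - 300\right) \left(-363\right) = 19 + 8 \left(-363\right) = 19 - 2904 = -2885$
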